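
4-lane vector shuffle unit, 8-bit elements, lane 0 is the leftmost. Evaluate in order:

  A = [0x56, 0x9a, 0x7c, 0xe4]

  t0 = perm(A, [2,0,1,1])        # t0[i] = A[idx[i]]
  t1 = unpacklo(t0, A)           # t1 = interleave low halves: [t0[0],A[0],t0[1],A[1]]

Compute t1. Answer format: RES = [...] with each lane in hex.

  t0: 7c 56 9a 9a
  t1: 7c 56 56 9a

RES = [0x7c, 0x56, 0x56, 0x9a]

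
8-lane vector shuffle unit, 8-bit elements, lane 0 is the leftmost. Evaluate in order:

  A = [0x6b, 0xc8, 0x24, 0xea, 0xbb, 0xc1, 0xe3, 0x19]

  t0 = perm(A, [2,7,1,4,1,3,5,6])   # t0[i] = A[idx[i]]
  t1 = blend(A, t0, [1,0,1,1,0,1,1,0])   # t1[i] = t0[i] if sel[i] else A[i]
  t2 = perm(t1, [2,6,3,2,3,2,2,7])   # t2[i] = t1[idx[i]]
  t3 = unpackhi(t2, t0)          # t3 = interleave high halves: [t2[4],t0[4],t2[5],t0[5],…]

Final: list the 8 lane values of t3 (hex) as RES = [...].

t0 = [0x24, 0x19, 0xc8, 0xbb, 0xc8, 0xea, 0xc1, 0xe3]
t1 = [0x24, 0xc8, 0xc8, 0xbb, 0xbb, 0xea, 0xc1, 0x19]
t2 = [0xc8, 0xc1, 0xbb, 0xc8, 0xbb, 0xc8, 0xc8, 0x19]
t3 = [0xbb, 0xc8, 0xc8, 0xea, 0xc8, 0xc1, 0x19, 0xe3]

RES = [0xbb, 0xc8, 0xc8, 0xea, 0xc8, 0xc1, 0x19, 0xe3]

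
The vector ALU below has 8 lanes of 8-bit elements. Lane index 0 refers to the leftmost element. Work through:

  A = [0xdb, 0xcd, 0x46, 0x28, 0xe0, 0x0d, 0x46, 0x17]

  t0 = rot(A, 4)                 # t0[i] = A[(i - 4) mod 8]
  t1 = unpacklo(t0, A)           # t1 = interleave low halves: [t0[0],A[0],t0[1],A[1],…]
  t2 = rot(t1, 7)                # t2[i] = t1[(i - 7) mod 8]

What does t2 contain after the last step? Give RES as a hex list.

t0 = [0xe0, 0x0d, 0x46, 0x17, 0xdb, 0xcd, 0x46, 0x28]
t1 = [0xe0, 0xdb, 0x0d, 0xcd, 0x46, 0x46, 0x17, 0x28]
t2 = [0xdb, 0x0d, 0xcd, 0x46, 0x46, 0x17, 0x28, 0xe0]

RES = [ 0xdb  0x0d  0xcd  0x46  0x46  0x17  0x28  0xe0 ]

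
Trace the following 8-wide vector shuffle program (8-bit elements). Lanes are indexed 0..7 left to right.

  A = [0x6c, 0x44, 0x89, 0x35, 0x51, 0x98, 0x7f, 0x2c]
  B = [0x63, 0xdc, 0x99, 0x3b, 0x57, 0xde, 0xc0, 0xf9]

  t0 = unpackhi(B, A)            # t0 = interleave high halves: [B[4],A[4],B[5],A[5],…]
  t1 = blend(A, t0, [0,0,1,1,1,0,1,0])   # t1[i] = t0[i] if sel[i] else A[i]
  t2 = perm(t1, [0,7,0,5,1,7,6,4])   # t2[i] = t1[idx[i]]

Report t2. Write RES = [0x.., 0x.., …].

RES = [ 0x6c  0x2c  0x6c  0x98  0x44  0x2c  0xf9  0xc0 ]

t0 = [0x57, 0x51, 0xde, 0x98, 0xc0, 0x7f, 0xf9, 0x2c]
t1 = [0x6c, 0x44, 0xde, 0x98, 0xc0, 0x98, 0xf9, 0x2c]
t2 = [0x6c, 0x2c, 0x6c, 0x98, 0x44, 0x2c, 0xf9, 0xc0]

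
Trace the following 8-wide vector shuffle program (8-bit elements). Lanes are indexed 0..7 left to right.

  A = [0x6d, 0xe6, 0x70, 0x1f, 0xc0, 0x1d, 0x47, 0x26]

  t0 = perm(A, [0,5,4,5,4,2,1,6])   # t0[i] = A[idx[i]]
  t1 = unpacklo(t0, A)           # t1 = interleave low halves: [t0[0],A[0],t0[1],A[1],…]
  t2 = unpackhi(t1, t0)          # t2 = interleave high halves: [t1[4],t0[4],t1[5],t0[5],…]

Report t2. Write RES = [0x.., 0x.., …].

t0 = [0x6d, 0x1d, 0xc0, 0x1d, 0xc0, 0x70, 0xe6, 0x47]
t1 = [0x6d, 0x6d, 0x1d, 0xe6, 0xc0, 0x70, 0x1d, 0x1f]
t2 = [0xc0, 0xc0, 0x70, 0x70, 0x1d, 0xe6, 0x1f, 0x47]

RES = [0xc0, 0xc0, 0x70, 0x70, 0x1d, 0xe6, 0x1f, 0x47]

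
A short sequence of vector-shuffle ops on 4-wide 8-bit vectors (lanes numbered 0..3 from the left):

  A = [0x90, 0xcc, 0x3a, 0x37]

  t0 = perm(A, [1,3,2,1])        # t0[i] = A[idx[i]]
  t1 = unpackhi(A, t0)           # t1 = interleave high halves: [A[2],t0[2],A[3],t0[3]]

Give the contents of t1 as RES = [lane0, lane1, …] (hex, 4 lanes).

RES = [ 0x3a  0x3a  0x37  0xcc ]

→ t0 |cc|37|3a|cc|
→ t1 |3a|3a|37|cc|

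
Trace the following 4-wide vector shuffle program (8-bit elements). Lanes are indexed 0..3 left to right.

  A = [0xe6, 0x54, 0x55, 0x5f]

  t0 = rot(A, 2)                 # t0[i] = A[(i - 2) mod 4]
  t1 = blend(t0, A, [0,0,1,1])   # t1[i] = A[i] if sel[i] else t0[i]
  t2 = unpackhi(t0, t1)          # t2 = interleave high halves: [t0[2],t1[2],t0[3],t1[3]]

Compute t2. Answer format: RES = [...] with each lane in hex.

  t0: 55 5f e6 54
  t1: 55 5f 55 5f
  t2: e6 55 54 5f

RES = [0xe6, 0x55, 0x54, 0x5f]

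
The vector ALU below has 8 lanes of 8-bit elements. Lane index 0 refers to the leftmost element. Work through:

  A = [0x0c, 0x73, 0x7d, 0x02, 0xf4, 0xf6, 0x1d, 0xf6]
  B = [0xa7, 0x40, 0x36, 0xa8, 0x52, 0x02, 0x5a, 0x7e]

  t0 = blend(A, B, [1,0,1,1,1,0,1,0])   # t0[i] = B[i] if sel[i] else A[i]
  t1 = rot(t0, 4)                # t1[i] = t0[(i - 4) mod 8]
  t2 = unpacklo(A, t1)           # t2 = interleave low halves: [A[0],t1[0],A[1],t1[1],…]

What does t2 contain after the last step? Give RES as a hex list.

RES = [0x0c, 0x52, 0x73, 0xf6, 0x7d, 0x5a, 0x02, 0xf6]

  t0: a7 73 36 a8 52 f6 5a f6
  t1: 52 f6 5a f6 a7 73 36 a8
  t2: 0c 52 73 f6 7d 5a 02 f6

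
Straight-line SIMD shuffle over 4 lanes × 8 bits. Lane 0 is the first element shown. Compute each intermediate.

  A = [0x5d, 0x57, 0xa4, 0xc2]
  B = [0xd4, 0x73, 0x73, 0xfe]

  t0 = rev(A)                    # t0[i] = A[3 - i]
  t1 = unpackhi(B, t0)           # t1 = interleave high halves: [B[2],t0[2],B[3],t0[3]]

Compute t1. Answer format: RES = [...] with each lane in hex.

t0 = [0xc2, 0xa4, 0x57, 0x5d]
t1 = [0x73, 0x57, 0xfe, 0x5d]

RES = [ 0x73  0x57  0xfe  0x5d ]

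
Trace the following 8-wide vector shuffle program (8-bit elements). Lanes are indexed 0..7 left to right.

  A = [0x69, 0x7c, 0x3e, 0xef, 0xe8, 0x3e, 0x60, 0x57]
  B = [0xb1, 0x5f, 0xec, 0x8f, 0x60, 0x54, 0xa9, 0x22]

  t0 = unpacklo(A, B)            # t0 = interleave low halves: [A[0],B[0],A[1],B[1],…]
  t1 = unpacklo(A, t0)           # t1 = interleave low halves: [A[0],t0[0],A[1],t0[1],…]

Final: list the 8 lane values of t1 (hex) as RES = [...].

RES = [ 0x69  0x69  0x7c  0xb1  0x3e  0x7c  0xef  0x5f ]

  t0: 69 b1 7c 5f 3e ec ef 8f
  t1: 69 69 7c b1 3e 7c ef 5f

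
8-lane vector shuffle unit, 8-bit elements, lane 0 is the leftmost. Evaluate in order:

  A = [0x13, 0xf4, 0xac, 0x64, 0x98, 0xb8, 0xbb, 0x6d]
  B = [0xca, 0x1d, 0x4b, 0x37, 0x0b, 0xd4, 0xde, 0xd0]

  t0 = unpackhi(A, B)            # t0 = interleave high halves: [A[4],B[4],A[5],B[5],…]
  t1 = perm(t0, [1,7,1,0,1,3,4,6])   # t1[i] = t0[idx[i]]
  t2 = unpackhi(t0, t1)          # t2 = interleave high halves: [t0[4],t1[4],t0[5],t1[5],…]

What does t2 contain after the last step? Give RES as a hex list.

RES = [ 0xbb  0x0b  0xde  0xd4  0x6d  0xbb  0xd0  0x6d ]

→ t0 |98|0b|b8|d4|bb|de|6d|d0|
→ t1 |0b|d0|0b|98|0b|d4|bb|6d|
→ t2 |bb|0b|de|d4|6d|bb|d0|6d|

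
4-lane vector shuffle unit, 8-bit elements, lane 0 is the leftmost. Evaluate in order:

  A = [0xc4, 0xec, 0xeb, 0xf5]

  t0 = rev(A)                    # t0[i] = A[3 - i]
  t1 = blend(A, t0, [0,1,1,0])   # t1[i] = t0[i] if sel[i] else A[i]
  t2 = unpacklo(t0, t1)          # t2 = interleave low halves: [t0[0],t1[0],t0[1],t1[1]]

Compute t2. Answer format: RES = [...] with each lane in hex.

RES = [0xf5, 0xc4, 0xeb, 0xeb]

t0 = [0xf5, 0xeb, 0xec, 0xc4]
t1 = [0xc4, 0xeb, 0xec, 0xf5]
t2 = [0xf5, 0xc4, 0xeb, 0xeb]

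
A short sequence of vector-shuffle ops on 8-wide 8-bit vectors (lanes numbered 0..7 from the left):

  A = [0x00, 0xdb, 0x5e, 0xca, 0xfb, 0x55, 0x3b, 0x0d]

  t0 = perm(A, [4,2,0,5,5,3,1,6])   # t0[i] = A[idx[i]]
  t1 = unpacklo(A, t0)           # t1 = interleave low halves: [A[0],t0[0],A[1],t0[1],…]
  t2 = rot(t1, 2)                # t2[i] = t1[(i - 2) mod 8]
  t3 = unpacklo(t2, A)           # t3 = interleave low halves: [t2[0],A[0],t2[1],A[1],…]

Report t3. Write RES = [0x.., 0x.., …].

→ t0 |fb|5e|00|55|55|ca|db|3b|
→ t1 |00|fb|db|5e|5e|00|ca|55|
→ t2 |ca|55|00|fb|db|5e|5e|00|
→ t3 |ca|00|55|db|00|5e|fb|ca|

RES = [0xca, 0x00, 0x55, 0xdb, 0x00, 0x5e, 0xfb, 0xca]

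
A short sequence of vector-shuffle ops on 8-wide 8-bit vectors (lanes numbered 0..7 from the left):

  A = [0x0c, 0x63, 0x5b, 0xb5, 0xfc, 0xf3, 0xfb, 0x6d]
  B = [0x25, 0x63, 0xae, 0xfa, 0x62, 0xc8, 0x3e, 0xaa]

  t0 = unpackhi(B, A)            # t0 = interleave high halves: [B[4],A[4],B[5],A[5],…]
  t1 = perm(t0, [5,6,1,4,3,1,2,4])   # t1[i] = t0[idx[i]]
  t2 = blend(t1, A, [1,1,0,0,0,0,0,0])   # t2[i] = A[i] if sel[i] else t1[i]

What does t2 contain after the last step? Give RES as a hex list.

RES = [ 0x0c  0x63  0xfc  0x3e  0xf3  0xfc  0xc8  0x3e ]

→ t0 |62|fc|c8|f3|3e|fb|aa|6d|
→ t1 |fb|aa|fc|3e|f3|fc|c8|3e|
→ t2 |0c|63|fc|3e|f3|fc|c8|3e|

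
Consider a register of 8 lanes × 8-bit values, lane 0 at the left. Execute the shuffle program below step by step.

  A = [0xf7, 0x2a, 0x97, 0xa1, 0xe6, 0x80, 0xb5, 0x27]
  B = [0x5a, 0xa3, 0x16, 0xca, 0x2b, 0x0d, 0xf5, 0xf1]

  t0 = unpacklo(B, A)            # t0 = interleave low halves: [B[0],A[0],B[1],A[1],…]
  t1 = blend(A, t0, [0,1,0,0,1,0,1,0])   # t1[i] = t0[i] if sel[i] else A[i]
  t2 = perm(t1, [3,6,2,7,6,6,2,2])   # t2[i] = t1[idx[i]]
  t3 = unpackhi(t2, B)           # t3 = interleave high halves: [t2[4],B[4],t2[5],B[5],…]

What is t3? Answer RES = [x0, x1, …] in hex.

  t0: 5a f7 a3 2a 16 97 ca a1
  t1: f7 f7 97 a1 16 80 ca 27
  t2: a1 ca 97 27 ca ca 97 97
  t3: ca 2b ca 0d 97 f5 97 f1

RES = [0xca, 0x2b, 0xca, 0x0d, 0x97, 0xf5, 0x97, 0xf1]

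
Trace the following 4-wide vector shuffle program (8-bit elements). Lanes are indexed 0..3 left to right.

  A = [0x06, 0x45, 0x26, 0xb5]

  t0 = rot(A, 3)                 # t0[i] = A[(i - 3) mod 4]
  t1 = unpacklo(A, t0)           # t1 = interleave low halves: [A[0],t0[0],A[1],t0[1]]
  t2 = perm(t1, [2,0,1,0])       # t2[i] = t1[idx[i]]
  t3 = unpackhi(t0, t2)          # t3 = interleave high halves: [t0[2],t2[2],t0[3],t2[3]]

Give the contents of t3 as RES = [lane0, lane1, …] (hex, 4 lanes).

t0 = [0x45, 0x26, 0xb5, 0x06]
t1 = [0x06, 0x45, 0x45, 0x26]
t2 = [0x45, 0x06, 0x45, 0x06]
t3 = [0xb5, 0x45, 0x06, 0x06]

RES = [ 0xb5  0x45  0x06  0x06 ]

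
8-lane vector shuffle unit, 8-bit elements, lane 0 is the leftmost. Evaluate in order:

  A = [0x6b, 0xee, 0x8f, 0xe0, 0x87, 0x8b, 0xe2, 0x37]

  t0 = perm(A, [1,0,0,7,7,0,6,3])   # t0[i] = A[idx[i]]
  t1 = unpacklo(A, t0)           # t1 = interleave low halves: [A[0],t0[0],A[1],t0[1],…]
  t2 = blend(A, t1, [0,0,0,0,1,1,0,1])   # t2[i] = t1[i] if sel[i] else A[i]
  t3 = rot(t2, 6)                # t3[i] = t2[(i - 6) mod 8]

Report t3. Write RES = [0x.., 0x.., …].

  t0: ee 6b 6b 37 37 6b e2 e0
  t1: 6b ee ee 6b 8f 6b e0 37
  t2: 6b ee 8f e0 8f 6b e2 37
  t3: 8f e0 8f 6b e2 37 6b ee

RES = [0x8f, 0xe0, 0x8f, 0x6b, 0xe2, 0x37, 0x6b, 0xee]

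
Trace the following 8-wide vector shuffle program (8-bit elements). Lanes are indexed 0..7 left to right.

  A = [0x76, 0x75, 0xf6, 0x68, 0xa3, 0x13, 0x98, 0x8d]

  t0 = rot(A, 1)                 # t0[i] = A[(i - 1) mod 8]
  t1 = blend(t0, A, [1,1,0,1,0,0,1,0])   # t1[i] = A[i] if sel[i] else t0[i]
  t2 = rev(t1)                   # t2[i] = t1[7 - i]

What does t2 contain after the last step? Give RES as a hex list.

RES = [0x98, 0x98, 0xa3, 0x68, 0x68, 0x75, 0x75, 0x76]

→ t0 |8d|76|75|f6|68|a3|13|98|
→ t1 |76|75|75|68|68|a3|98|98|
→ t2 |98|98|a3|68|68|75|75|76|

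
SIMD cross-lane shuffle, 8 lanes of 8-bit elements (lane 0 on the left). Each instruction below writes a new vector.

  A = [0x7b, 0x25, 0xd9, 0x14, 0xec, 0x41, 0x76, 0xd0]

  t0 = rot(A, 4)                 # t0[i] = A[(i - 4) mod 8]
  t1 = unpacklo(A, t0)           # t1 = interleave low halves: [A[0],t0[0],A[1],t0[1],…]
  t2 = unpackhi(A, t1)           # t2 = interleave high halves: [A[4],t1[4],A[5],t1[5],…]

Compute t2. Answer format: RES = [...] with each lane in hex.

t0 = [0xec, 0x41, 0x76, 0xd0, 0x7b, 0x25, 0xd9, 0x14]
t1 = [0x7b, 0xec, 0x25, 0x41, 0xd9, 0x76, 0x14, 0xd0]
t2 = [0xec, 0xd9, 0x41, 0x76, 0x76, 0x14, 0xd0, 0xd0]

RES = [ 0xec  0xd9  0x41  0x76  0x76  0x14  0xd0  0xd0 ]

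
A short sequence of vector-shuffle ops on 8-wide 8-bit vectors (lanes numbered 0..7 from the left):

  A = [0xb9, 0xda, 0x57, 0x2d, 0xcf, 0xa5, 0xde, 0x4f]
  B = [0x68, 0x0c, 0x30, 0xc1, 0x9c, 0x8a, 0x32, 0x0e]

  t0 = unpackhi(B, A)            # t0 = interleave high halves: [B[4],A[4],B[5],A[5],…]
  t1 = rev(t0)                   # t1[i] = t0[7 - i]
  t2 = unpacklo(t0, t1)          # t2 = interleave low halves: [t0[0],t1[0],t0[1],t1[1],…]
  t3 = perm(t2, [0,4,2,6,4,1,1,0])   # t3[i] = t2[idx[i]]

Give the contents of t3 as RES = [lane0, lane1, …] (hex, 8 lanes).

→ t0 |9c|cf|8a|a5|32|de|0e|4f|
→ t1 |4f|0e|de|32|a5|8a|cf|9c|
→ t2 |9c|4f|cf|0e|8a|de|a5|32|
→ t3 |9c|8a|cf|a5|8a|4f|4f|9c|

RES = [ 0x9c  0x8a  0xcf  0xa5  0x8a  0x4f  0x4f  0x9c ]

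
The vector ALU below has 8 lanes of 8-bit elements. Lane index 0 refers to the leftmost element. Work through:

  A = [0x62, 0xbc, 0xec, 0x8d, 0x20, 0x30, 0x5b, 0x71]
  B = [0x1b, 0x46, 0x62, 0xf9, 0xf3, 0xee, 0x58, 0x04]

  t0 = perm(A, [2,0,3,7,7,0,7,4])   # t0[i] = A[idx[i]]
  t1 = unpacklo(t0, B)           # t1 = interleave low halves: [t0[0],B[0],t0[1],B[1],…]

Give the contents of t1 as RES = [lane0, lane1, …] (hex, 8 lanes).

RES = [0xec, 0x1b, 0x62, 0x46, 0x8d, 0x62, 0x71, 0xf9]

  t0: ec 62 8d 71 71 62 71 20
  t1: ec 1b 62 46 8d 62 71 f9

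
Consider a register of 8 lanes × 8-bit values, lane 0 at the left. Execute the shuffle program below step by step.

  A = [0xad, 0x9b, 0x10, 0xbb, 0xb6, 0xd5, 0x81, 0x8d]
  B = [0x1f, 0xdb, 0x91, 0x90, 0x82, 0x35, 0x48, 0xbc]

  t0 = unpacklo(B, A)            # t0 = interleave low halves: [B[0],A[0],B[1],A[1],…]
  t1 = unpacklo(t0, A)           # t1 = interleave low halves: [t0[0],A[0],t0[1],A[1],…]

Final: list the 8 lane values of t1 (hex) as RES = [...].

  t0: 1f ad db 9b 91 10 90 bb
  t1: 1f ad ad 9b db 10 9b bb

RES = [ 0x1f  0xad  0xad  0x9b  0xdb  0x10  0x9b  0xbb ]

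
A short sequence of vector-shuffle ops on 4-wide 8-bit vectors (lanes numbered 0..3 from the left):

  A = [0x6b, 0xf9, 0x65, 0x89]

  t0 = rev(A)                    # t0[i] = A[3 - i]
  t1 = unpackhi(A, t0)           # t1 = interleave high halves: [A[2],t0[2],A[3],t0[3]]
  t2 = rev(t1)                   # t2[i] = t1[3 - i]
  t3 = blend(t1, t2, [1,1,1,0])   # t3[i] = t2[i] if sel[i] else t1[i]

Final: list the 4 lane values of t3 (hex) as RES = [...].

RES = [0x6b, 0x89, 0xf9, 0x6b]

  t0: 89 65 f9 6b
  t1: 65 f9 89 6b
  t2: 6b 89 f9 65
  t3: 6b 89 f9 6b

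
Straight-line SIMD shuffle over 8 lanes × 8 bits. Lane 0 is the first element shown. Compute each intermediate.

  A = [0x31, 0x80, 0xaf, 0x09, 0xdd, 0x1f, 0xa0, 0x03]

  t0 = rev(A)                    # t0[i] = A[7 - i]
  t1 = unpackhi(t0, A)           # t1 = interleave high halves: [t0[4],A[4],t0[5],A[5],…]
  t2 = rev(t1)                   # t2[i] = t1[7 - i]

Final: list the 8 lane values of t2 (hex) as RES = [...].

RES = [0x03, 0x31, 0xa0, 0x80, 0x1f, 0xaf, 0xdd, 0x09]

  t0: 03 a0 1f dd 09 af 80 31
  t1: 09 dd af 1f 80 a0 31 03
  t2: 03 31 a0 80 1f af dd 09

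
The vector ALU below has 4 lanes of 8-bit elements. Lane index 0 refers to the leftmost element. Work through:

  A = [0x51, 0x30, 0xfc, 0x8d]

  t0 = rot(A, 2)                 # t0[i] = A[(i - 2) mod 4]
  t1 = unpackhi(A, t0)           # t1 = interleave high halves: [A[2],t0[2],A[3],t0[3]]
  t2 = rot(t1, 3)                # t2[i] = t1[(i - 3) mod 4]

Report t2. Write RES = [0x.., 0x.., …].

→ t0 |fc|8d|51|30|
→ t1 |fc|51|8d|30|
→ t2 |51|8d|30|fc|

RES = [ 0x51  0x8d  0x30  0xfc ]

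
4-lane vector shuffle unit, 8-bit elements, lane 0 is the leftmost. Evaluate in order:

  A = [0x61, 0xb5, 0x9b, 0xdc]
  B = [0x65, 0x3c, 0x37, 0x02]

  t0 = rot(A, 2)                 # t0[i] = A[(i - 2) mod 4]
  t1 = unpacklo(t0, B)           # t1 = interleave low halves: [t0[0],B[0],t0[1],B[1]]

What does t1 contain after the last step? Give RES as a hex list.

t0 = [0x9b, 0xdc, 0x61, 0xb5]
t1 = [0x9b, 0x65, 0xdc, 0x3c]

RES = [0x9b, 0x65, 0xdc, 0x3c]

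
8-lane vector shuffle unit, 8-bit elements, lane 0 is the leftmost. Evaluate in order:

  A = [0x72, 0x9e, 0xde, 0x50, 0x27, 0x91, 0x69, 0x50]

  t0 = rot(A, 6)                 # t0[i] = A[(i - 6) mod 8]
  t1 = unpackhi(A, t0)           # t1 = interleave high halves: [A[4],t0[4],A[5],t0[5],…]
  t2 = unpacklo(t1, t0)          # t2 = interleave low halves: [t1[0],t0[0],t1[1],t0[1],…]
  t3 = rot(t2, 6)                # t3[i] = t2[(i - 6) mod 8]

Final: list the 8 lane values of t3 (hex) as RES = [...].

  t0: de 50 27 91 69 50 72 9e
  t1: 27 69 91 50 69 72 50 9e
  t2: 27 de 69 50 91 27 50 91
  t3: 69 50 91 27 50 91 27 de

RES = [ 0x69  0x50  0x91  0x27  0x50  0x91  0x27  0xde ]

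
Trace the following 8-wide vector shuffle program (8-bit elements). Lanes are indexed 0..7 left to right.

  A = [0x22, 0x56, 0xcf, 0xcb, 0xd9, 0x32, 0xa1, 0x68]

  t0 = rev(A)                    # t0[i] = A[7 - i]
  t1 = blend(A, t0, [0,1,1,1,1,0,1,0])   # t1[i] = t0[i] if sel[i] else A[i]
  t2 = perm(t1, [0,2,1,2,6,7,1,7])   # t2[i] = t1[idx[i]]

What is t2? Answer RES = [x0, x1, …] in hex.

→ t0 |68|a1|32|d9|cb|cf|56|22|
→ t1 |22|a1|32|d9|cb|32|56|68|
→ t2 |22|32|a1|32|56|68|a1|68|

RES = [0x22, 0x32, 0xa1, 0x32, 0x56, 0x68, 0xa1, 0x68]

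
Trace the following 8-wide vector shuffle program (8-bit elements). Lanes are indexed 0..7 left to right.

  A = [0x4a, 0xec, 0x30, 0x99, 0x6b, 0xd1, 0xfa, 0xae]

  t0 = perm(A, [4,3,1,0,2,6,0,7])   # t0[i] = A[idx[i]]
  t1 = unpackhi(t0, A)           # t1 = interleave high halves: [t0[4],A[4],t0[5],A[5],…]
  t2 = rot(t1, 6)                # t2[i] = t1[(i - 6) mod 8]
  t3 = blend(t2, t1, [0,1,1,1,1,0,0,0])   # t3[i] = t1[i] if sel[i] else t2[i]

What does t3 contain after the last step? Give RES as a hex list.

RES = [ 0xfa  0x6b  0xfa  0xd1  0x4a  0xae  0x30  0x6b ]

→ t0 |6b|99|ec|4a|30|fa|4a|ae|
→ t1 |30|6b|fa|d1|4a|fa|ae|ae|
→ t2 |fa|d1|4a|fa|ae|ae|30|6b|
→ t3 |fa|6b|fa|d1|4a|ae|30|6b|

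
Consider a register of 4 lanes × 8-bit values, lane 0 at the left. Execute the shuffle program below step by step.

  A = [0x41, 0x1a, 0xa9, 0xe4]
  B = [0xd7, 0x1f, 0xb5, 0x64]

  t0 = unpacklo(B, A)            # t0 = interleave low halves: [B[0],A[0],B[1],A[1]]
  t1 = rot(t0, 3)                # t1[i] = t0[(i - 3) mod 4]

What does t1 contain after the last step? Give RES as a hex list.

RES = [0x41, 0x1f, 0x1a, 0xd7]

  t0: d7 41 1f 1a
  t1: 41 1f 1a d7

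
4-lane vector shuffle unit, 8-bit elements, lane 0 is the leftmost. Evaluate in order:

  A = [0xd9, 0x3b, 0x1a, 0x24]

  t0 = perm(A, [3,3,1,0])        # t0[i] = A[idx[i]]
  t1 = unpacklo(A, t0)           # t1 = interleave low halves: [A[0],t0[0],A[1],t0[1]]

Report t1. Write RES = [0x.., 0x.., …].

t0 = [0x24, 0x24, 0x3b, 0xd9]
t1 = [0xd9, 0x24, 0x3b, 0x24]

RES = [ 0xd9  0x24  0x3b  0x24 ]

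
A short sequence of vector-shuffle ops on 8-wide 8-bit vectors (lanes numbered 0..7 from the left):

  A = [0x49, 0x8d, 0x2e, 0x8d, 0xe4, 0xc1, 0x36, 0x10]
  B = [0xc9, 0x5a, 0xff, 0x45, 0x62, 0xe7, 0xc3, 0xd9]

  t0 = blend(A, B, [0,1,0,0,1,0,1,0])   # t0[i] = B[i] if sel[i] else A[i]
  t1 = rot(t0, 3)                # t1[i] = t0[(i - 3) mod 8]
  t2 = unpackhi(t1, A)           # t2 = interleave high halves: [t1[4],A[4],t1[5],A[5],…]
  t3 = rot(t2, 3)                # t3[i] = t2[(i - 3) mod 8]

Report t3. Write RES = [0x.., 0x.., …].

RES = [0x36, 0x62, 0x10, 0x5a, 0xe4, 0x2e, 0xc1, 0x8d]

  t0: 49 5a 2e 8d 62 c1 c3 10
  t1: c1 c3 10 49 5a 2e 8d 62
  t2: 5a e4 2e c1 8d 36 62 10
  t3: 36 62 10 5a e4 2e c1 8d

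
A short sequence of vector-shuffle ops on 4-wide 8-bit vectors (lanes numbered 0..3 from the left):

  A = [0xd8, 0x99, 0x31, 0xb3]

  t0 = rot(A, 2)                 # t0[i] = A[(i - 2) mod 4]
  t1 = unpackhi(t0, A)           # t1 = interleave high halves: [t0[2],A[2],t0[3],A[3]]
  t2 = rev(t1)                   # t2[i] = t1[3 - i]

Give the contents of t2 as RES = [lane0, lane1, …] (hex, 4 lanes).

RES = [ 0xb3  0x99  0x31  0xd8 ]

→ t0 |31|b3|d8|99|
→ t1 |d8|31|99|b3|
→ t2 |b3|99|31|d8|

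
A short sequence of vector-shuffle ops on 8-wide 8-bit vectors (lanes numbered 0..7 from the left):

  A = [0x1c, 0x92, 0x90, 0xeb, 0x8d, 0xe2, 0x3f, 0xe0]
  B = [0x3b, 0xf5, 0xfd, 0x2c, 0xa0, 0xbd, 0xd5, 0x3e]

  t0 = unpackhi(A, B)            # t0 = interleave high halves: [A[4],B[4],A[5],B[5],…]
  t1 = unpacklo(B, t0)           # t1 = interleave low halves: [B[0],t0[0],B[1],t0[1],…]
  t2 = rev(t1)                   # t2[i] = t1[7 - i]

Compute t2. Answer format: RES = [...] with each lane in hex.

RES = [0xbd, 0x2c, 0xe2, 0xfd, 0xa0, 0xf5, 0x8d, 0x3b]

  t0: 8d a0 e2 bd 3f d5 e0 3e
  t1: 3b 8d f5 a0 fd e2 2c bd
  t2: bd 2c e2 fd a0 f5 8d 3b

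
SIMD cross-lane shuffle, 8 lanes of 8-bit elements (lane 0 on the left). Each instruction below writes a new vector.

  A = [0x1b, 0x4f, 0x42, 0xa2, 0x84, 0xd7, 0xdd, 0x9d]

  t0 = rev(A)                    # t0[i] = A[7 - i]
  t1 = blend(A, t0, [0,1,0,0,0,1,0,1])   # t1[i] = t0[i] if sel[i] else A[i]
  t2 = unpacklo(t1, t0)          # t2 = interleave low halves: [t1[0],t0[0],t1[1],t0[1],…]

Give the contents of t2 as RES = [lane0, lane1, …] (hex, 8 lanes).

  t0: 9d dd d7 84 a2 42 4f 1b
  t1: 1b dd 42 a2 84 42 dd 1b
  t2: 1b 9d dd dd 42 d7 a2 84

RES = [ 0x1b  0x9d  0xdd  0xdd  0x42  0xd7  0xa2  0x84 ]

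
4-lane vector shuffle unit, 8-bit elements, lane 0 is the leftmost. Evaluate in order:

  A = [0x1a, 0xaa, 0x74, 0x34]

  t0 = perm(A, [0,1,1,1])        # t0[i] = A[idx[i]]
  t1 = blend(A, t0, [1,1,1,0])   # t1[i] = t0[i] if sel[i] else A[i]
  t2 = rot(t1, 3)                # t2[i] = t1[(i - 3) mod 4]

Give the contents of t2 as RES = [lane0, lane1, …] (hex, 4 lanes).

RES = [ 0xaa  0xaa  0x34  0x1a ]

t0 = [0x1a, 0xaa, 0xaa, 0xaa]
t1 = [0x1a, 0xaa, 0xaa, 0x34]
t2 = [0xaa, 0xaa, 0x34, 0x1a]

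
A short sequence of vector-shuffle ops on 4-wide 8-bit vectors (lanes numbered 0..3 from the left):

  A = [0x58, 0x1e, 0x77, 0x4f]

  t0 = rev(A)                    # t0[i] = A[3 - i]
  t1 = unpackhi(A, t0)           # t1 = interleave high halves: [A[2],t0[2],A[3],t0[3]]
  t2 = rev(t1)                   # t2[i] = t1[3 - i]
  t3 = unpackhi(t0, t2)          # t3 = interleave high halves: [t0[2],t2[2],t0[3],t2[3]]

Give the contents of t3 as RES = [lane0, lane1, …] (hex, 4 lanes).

t0 = [0x4f, 0x77, 0x1e, 0x58]
t1 = [0x77, 0x1e, 0x4f, 0x58]
t2 = [0x58, 0x4f, 0x1e, 0x77]
t3 = [0x1e, 0x1e, 0x58, 0x77]

RES = [0x1e, 0x1e, 0x58, 0x77]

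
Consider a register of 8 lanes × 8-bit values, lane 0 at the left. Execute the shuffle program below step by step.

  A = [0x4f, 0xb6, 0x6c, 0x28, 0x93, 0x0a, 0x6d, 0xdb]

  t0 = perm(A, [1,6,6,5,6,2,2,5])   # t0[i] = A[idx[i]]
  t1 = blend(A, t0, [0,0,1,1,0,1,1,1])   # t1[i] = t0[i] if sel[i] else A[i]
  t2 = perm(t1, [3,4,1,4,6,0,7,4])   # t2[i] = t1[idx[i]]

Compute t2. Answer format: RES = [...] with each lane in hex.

  t0: b6 6d 6d 0a 6d 6c 6c 0a
  t1: 4f b6 6d 0a 93 6c 6c 0a
  t2: 0a 93 b6 93 6c 4f 0a 93

RES = [ 0x0a  0x93  0xb6  0x93  0x6c  0x4f  0x0a  0x93 ]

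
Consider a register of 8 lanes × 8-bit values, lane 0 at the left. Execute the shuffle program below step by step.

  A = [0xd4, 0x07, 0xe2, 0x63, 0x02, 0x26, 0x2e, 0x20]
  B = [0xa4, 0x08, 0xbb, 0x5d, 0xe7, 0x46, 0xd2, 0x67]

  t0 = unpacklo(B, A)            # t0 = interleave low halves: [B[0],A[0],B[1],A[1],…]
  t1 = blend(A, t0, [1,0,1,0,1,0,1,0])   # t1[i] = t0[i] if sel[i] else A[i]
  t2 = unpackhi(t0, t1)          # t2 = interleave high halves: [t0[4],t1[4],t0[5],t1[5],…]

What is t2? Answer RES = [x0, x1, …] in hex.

RES = [0xbb, 0xbb, 0xe2, 0x26, 0x5d, 0x5d, 0x63, 0x20]

t0 = [0xa4, 0xd4, 0x08, 0x07, 0xbb, 0xe2, 0x5d, 0x63]
t1 = [0xa4, 0x07, 0x08, 0x63, 0xbb, 0x26, 0x5d, 0x20]
t2 = [0xbb, 0xbb, 0xe2, 0x26, 0x5d, 0x5d, 0x63, 0x20]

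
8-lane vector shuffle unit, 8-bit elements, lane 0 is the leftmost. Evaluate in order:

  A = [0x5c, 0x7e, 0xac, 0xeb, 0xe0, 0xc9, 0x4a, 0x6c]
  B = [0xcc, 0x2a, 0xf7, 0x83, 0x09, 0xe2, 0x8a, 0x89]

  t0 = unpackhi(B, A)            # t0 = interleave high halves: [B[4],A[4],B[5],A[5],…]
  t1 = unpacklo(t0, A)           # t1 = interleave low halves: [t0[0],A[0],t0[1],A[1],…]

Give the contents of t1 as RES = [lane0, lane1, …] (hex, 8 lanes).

→ t0 |09|e0|e2|c9|8a|4a|89|6c|
→ t1 |09|5c|e0|7e|e2|ac|c9|eb|

RES = [ 0x09  0x5c  0xe0  0x7e  0xe2  0xac  0xc9  0xeb ]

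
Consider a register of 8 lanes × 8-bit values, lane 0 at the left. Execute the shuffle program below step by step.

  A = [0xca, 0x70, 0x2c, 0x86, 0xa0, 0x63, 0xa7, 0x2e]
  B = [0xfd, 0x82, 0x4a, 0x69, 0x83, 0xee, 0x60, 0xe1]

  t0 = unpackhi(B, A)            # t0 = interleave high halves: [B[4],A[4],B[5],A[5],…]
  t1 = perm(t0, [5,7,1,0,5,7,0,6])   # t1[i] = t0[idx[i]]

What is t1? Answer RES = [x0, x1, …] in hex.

t0 = [0x83, 0xa0, 0xee, 0x63, 0x60, 0xa7, 0xe1, 0x2e]
t1 = [0xa7, 0x2e, 0xa0, 0x83, 0xa7, 0x2e, 0x83, 0xe1]

RES = [0xa7, 0x2e, 0xa0, 0x83, 0xa7, 0x2e, 0x83, 0xe1]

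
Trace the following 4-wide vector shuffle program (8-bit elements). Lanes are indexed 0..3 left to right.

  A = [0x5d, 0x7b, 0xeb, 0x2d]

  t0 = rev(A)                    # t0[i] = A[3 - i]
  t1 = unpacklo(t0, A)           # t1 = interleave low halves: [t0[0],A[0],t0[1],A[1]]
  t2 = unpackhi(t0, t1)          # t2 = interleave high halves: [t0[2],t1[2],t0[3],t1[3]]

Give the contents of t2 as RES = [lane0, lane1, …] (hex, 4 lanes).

→ t0 |2d|eb|7b|5d|
→ t1 |2d|5d|eb|7b|
→ t2 |7b|eb|5d|7b|

RES = [ 0x7b  0xeb  0x5d  0x7b ]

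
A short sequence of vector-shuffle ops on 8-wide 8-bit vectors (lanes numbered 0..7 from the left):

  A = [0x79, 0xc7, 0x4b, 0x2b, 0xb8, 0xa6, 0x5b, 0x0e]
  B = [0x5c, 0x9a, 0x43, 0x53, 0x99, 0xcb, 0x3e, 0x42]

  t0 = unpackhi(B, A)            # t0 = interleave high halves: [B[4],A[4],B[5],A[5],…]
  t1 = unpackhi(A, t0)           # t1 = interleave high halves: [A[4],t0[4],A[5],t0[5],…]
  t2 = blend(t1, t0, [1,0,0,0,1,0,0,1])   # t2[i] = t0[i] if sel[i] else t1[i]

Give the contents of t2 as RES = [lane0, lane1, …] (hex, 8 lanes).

RES = [0x99, 0x3e, 0xa6, 0x5b, 0x3e, 0x42, 0x0e, 0x0e]

→ t0 |99|b8|cb|a6|3e|5b|42|0e|
→ t1 |b8|3e|a6|5b|5b|42|0e|0e|
→ t2 |99|3e|a6|5b|3e|42|0e|0e|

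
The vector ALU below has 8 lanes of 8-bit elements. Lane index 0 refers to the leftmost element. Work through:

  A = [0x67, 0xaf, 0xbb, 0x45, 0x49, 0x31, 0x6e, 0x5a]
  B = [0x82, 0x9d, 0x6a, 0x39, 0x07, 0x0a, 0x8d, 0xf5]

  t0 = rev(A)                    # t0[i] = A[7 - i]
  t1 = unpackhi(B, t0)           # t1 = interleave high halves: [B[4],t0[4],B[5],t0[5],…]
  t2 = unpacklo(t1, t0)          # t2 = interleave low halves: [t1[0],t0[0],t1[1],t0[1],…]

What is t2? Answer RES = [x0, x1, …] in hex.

t0 = [0x5a, 0x6e, 0x31, 0x49, 0x45, 0xbb, 0xaf, 0x67]
t1 = [0x07, 0x45, 0x0a, 0xbb, 0x8d, 0xaf, 0xf5, 0x67]
t2 = [0x07, 0x5a, 0x45, 0x6e, 0x0a, 0x31, 0xbb, 0x49]

RES = [ 0x07  0x5a  0x45  0x6e  0x0a  0x31  0xbb  0x49 ]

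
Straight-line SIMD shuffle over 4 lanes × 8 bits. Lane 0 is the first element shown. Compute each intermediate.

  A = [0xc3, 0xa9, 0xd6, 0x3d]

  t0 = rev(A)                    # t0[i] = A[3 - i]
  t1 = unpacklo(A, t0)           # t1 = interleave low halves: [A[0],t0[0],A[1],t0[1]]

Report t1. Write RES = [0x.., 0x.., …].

t0 = [0x3d, 0xd6, 0xa9, 0xc3]
t1 = [0xc3, 0x3d, 0xa9, 0xd6]

RES = [0xc3, 0x3d, 0xa9, 0xd6]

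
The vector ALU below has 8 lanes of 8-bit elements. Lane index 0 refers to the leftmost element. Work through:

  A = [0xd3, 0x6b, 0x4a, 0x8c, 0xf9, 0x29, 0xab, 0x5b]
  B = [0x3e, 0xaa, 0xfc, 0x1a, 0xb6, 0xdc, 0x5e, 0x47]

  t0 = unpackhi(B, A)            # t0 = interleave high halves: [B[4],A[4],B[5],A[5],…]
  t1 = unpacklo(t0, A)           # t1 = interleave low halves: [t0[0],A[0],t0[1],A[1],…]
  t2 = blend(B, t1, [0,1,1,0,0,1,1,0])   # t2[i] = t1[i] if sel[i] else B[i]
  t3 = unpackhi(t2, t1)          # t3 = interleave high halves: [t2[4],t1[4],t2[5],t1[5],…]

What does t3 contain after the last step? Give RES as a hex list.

RES = [ 0xb6  0xdc  0x4a  0x4a  0x29  0x29  0x47  0x8c ]

→ t0 |b6|f9|dc|29|5e|ab|47|5b|
→ t1 |b6|d3|f9|6b|dc|4a|29|8c|
→ t2 |3e|d3|f9|1a|b6|4a|29|47|
→ t3 |b6|dc|4a|4a|29|29|47|8c|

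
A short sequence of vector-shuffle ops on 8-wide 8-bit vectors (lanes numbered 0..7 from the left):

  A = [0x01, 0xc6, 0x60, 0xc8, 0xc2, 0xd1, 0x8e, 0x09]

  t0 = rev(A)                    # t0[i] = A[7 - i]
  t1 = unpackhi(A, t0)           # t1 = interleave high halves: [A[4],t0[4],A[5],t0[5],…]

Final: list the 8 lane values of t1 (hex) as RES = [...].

RES = [ 0xc2  0xc8  0xd1  0x60  0x8e  0xc6  0x09  0x01 ]

→ t0 |09|8e|d1|c2|c8|60|c6|01|
→ t1 |c2|c8|d1|60|8e|c6|09|01|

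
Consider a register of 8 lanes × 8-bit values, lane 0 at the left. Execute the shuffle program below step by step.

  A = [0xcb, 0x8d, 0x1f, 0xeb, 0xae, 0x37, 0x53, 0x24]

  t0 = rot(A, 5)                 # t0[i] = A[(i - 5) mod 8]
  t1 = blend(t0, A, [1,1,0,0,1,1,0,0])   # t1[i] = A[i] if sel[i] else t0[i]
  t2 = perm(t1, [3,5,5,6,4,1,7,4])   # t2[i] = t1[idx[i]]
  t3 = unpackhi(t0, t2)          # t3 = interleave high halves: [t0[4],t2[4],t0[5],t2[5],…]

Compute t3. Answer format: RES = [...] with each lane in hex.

RES = [0x24, 0xae, 0xcb, 0x8d, 0x8d, 0x1f, 0x1f, 0xae]

  t0: eb ae 37 53 24 cb 8d 1f
  t1: cb 8d 37 53 ae 37 8d 1f
  t2: 53 37 37 8d ae 8d 1f ae
  t3: 24 ae cb 8d 8d 1f 1f ae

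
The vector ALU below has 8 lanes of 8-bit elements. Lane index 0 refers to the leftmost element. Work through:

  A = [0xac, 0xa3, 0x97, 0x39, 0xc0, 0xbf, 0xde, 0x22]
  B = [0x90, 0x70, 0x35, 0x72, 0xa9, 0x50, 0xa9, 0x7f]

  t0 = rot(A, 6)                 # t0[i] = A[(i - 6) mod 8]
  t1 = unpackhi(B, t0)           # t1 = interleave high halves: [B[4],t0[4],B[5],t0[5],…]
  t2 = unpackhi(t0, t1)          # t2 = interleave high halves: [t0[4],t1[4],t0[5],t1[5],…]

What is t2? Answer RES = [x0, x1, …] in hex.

RES = [ 0xde  0xa9  0x22  0xac  0xac  0x7f  0xa3  0xa3 ]

t0 = [0x97, 0x39, 0xc0, 0xbf, 0xde, 0x22, 0xac, 0xa3]
t1 = [0xa9, 0xde, 0x50, 0x22, 0xa9, 0xac, 0x7f, 0xa3]
t2 = [0xde, 0xa9, 0x22, 0xac, 0xac, 0x7f, 0xa3, 0xa3]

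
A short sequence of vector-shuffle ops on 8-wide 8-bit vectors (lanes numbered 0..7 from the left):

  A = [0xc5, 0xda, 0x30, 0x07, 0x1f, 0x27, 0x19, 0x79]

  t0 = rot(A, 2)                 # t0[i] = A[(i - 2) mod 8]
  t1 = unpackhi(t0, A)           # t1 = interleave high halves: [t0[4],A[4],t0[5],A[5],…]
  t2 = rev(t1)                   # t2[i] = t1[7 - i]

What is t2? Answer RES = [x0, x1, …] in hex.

→ t0 |19|79|c5|da|30|07|1f|27|
→ t1 |30|1f|07|27|1f|19|27|79|
→ t2 |79|27|19|1f|27|07|1f|30|

RES = [0x79, 0x27, 0x19, 0x1f, 0x27, 0x07, 0x1f, 0x30]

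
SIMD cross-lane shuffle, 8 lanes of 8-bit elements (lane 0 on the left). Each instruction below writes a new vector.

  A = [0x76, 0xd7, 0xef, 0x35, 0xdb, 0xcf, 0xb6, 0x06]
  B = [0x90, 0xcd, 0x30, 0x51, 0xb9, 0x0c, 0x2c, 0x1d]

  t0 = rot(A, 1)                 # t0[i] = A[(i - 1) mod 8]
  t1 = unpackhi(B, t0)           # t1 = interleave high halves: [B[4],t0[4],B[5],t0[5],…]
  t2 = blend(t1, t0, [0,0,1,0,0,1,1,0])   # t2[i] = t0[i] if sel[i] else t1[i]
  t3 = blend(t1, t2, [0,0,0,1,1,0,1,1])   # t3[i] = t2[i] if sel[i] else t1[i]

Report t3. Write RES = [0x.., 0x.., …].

t0 = [0x06, 0x76, 0xd7, 0xef, 0x35, 0xdb, 0xcf, 0xb6]
t1 = [0xb9, 0x35, 0x0c, 0xdb, 0x2c, 0xcf, 0x1d, 0xb6]
t2 = [0xb9, 0x35, 0xd7, 0xdb, 0x2c, 0xdb, 0xcf, 0xb6]
t3 = [0xb9, 0x35, 0x0c, 0xdb, 0x2c, 0xcf, 0xcf, 0xb6]

RES = [0xb9, 0x35, 0x0c, 0xdb, 0x2c, 0xcf, 0xcf, 0xb6]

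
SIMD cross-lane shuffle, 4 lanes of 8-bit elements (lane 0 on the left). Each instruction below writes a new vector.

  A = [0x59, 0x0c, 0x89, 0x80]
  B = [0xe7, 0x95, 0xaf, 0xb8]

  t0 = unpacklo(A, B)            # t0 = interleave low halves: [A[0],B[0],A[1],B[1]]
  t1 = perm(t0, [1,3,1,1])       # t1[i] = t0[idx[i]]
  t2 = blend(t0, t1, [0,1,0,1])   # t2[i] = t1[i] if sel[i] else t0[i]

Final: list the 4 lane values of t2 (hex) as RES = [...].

t0 = [0x59, 0xe7, 0x0c, 0x95]
t1 = [0xe7, 0x95, 0xe7, 0xe7]
t2 = [0x59, 0x95, 0x0c, 0xe7]

RES = [ 0x59  0x95  0x0c  0xe7 ]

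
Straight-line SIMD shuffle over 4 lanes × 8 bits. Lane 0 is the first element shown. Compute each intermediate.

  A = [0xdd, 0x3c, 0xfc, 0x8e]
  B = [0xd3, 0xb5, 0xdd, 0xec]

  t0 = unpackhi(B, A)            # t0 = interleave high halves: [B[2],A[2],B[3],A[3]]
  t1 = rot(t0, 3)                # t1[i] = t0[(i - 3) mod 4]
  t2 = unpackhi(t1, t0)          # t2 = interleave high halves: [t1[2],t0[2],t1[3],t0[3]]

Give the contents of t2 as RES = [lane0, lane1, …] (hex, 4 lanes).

→ t0 |dd|fc|ec|8e|
→ t1 |fc|ec|8e|dd|
→ t2 |8e|ec|dd|8e|

RES = [ 0x8e  0xec  0xdd  0x8e ]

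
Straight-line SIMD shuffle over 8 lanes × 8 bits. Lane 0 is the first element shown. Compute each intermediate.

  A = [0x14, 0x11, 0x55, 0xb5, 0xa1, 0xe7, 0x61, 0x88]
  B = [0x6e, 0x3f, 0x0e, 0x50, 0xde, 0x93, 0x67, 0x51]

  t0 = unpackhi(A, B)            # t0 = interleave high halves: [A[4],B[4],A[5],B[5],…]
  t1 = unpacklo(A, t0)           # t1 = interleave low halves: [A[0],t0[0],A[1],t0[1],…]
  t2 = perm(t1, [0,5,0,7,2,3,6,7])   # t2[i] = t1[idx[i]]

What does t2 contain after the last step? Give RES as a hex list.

t0 = [0xa1, 0xde, 0xe7, 0x93, 0x61, 0x67, 0x88, 0x51]
t1 = [0x14, 0xa1, 0x11, 0xde, 0x55, 0xe7, 0xb5, 0x93]
t2 = [0x14, 0xe7, 0x14, 0x93, 0x11, 0xde, 0xb5, 0x93]

RES = [0x14, 0xe7, 0x14, 0x93, 0x11, 0xde, 0xb5, 0x93]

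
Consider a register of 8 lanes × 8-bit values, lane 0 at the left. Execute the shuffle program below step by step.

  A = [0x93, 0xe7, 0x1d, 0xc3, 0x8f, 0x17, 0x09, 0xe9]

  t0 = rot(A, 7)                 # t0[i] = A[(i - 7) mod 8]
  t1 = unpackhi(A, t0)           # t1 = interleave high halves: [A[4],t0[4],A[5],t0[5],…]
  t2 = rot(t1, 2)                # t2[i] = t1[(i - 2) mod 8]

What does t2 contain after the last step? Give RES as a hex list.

→ t0 |e7|1d|c3|8f|17|09|e9|93|
→ t1 |8f|17|17|09|09|e9|e9|93|
→ t2 |e9|93|8f|17|17|09|09|e9|

RES = [0xe9, 0x93, 0x8f, 0x17, 0x17, 0x09, 0x09, 0xe9]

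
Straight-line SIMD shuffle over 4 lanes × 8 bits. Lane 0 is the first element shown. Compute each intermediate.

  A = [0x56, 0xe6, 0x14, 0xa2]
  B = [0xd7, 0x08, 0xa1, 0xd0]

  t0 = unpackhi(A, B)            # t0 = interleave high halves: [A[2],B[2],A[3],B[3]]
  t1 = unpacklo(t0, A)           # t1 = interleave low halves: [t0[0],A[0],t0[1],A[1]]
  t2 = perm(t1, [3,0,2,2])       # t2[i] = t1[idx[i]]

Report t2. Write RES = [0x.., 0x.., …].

RES = [0xe6, 0x14, 0xa1, 0xa1]

t0 = [0x14, 0xa1, 0xa2, 0xd0]
t1 = [0x14, 0x56, 0xa1, 0xe6]
t2 = [0xe6, 0x14, 0xa1, 0xa1]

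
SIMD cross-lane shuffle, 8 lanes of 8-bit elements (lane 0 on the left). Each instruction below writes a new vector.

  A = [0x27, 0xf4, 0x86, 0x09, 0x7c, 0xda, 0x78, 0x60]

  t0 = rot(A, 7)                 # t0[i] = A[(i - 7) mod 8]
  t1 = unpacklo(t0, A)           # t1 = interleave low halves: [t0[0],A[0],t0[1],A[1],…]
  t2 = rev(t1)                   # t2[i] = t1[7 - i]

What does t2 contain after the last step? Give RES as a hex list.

→ t0 |f4|86|09|7c|da|78|60|27|
→ t1 |f4|27|86|f4|09|86|7c|09|
→ t2 |09|7c|86|09|f4|86|27|f4|

RES = [ 0x09  0x7c  0x86  0x09  0xf4  0x86  0x27  0xf4 ]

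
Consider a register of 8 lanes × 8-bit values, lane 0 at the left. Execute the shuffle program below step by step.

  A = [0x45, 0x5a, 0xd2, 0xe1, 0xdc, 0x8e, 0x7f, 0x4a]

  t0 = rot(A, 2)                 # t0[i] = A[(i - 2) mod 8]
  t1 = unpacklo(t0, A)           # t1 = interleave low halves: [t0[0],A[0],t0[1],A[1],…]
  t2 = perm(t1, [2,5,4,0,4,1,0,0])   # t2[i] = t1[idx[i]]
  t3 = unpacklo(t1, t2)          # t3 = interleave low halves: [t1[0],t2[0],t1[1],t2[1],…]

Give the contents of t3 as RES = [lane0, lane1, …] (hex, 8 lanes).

  t0: 7f 4a 45 5a d2 e1 dc 8e
  t1: 7f 45 4a 5a 45 d2 5a e1
  t2: 4a d2 45 7f 45 45 7f 7f
  t3: 7f 4a 45 d2 4a 45 5a 7f

RES = [ 0x7f  0x4a  0x45  0xd2  0x4a  0x45  0x5a  0x7f ]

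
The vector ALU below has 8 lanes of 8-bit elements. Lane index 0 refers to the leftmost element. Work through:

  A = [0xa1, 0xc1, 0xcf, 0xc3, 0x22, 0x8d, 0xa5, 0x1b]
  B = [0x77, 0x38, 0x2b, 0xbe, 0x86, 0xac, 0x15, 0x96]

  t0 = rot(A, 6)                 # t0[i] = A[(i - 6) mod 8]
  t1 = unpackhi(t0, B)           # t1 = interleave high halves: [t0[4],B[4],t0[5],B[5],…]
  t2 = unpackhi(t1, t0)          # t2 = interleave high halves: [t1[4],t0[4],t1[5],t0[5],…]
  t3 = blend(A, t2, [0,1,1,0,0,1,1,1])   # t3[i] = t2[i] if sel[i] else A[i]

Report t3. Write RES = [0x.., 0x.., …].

t0 = [0xcf, 0xc3, 0x22, 0x8d, 0xa5, 0x1b, 0xa1, 0xc1]
t1 = [0xa5, 0x86, 0x1b, 0xac, 0xa1, 0x15, 0xc1, 0x96]
t2 = [0xa1, 0xa5, 0x15, 0x1b, 0xc1, 0xa1, 0x96, 0xc1]
t3 = [0xa1, 0xa5, 0x15, 0xc3, 0x22, 0xa1, 0x96, 0xc1]

RES = [0xa1, 0xa5, 0x15, 0xc3, 0x22, 0xa1, 0x96, 0xc1]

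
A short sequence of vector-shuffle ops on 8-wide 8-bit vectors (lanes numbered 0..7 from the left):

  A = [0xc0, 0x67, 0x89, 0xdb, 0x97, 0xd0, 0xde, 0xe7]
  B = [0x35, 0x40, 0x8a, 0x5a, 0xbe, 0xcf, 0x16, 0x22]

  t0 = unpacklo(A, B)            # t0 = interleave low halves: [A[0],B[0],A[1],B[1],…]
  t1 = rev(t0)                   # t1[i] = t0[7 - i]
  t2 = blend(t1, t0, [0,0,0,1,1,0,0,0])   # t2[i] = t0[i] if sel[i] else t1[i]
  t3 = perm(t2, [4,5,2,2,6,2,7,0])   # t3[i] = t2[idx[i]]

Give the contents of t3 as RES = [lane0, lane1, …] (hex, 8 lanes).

RES = [ 0x89  0x67  0x8a  0x8a  0x35  0x8a  0xc0  0x5a ]

→ t0 |c0|35|67|40|89|8a|db|5a|
→ t1 |5a|db|8a|89|40|67|35|c0|
→ t2 |5a|db|8a|40|89|67|35|c0|
→ t3 |89|67|8a|8a|35|8a|c0|5a|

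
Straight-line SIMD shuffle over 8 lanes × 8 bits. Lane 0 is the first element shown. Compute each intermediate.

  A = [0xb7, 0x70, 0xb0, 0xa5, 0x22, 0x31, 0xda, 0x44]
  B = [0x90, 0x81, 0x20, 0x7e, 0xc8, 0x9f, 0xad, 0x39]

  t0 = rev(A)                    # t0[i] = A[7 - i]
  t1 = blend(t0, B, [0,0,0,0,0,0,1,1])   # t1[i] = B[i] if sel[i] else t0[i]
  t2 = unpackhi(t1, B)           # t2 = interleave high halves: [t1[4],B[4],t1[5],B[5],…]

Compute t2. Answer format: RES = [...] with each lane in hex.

RES = [ 0xa5  0xc8  0xb0  0x9f  0xad  0xad  0x39  0x39 ]

t0 = [0x44, 0xda, 0x31, 0x22, 0xa5, 0xb0, 0x70, 0xb7]
t1 = [0x44, 0xda, 0x31, 0x22, 0xa5, 0xb0, 0xad, 0x39]
t2 = [0xa5, 0xc8, 0xb0, 0x9f, 0xad, 0xad, 0x39, 0x39]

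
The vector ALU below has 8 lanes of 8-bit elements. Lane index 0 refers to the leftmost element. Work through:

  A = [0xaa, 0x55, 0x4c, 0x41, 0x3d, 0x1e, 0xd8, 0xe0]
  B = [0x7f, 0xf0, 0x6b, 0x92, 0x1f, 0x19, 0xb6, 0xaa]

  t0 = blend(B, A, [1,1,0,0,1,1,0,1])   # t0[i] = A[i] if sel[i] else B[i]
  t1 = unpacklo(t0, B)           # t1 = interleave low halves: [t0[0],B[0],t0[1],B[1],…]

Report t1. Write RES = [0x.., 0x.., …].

RES = [0xaa, 0x7f, 0x55, 0xf0, 0x6b, 0x6b, 0x92, 0x92]

t0 = [0xaa, 0x55, 0x6b, 0x92, 0x3d, 0x1e, 0xb6, 0xe0]
t1 = [0xaa, 0x7f, 0x55, 0xf0, 0x6b, 0x6b, 0x92, 0x92]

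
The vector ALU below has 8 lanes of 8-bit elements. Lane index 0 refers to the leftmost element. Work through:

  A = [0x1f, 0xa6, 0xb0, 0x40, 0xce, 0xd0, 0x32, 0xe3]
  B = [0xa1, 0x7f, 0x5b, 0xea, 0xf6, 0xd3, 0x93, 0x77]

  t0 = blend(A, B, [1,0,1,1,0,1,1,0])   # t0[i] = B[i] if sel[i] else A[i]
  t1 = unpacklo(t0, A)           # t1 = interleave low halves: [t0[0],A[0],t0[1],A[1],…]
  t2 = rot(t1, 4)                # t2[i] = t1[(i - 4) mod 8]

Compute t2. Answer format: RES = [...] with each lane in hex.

RES = [0x5b, 0xb0, 0xea, 0x40, 0xa1, 0x1f, 0xa6, 0xa6]

→ t0 |a1|a6|5b|ea|ce|d3|93|e3|
→ t1 |a1|1f|a6|a6|5b|b0|ea|40|
→ t2 |5b|b0|ea|40|a1|1f|a6|a6|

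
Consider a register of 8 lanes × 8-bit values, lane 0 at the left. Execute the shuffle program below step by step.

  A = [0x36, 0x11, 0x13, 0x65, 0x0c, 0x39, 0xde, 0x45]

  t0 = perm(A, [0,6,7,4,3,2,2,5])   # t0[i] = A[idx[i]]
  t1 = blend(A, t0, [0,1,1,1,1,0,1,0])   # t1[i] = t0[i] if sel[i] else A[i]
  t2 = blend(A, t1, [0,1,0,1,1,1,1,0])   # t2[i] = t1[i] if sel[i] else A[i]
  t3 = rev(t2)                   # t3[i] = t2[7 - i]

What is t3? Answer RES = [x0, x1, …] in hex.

RES = [ 0x45  0x13  0x39  0x65  0x0c  0x13  0xde  0x36 ]

t0 = [0x36, 0xde, 0x45, 0x0c, 0x65, 0x13, 0x13, 0x39]
t1 = [0x36, 0xde, 0x45, 0x0c, 0x65, 0x39, 0x13, 0x45]
t2 = [0x36, 0xde, 0x13, 0x0c, 0x65, 0x39, 0x13, 0x45]
t3 = [0x45, 0x13, 0x39, 0x65, 0x0c, 0x13, 0xde, 0x36]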